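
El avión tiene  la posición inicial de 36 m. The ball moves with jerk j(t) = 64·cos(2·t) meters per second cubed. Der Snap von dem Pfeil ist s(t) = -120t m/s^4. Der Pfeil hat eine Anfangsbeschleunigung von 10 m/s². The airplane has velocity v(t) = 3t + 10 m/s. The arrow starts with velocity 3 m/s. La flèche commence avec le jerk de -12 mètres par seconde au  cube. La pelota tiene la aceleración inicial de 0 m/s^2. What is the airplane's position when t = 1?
To find the answer, we compute 1 integral of v(t) = 3·t + 10. Integrating velocity and using the initial condition x(0) = 36, we get x(t) = 3·t^2/2 + 10·t + 36. We have position x(t) = 3·t^2/2 + 10·t + 36. Substituting t = 1: x(1) = 95/2.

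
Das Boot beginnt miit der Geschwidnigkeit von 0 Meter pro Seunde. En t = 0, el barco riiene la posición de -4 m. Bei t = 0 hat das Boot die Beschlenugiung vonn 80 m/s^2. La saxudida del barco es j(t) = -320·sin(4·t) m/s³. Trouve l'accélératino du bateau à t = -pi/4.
Nous devons intégrer notre équation du jerk j(t) = -320·sin(4·t) 1 fois. En intégrant le jerk et en utilisant la condition initiale a(0) = 80, nous obtenons a(t) = 80·cos(4·t). En utilisant a(t) = 80·cos(4·t) et en substituant t = -pi/4, nous trouvons a = -80.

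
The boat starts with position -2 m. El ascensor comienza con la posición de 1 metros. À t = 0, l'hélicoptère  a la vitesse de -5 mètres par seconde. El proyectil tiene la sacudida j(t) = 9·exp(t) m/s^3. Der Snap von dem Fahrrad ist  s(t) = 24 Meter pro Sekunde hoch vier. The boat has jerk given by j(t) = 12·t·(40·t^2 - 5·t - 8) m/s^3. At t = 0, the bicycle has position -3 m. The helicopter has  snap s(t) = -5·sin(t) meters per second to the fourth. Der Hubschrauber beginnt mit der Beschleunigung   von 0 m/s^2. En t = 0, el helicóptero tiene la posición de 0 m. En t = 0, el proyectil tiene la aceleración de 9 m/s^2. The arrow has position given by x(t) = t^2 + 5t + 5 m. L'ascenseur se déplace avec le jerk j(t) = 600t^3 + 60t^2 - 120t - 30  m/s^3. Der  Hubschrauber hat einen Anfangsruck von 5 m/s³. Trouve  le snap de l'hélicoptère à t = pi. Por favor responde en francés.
Nous avons le snap s(t) = -5·sin(t). En substituant t = pi: s(pi) = 0.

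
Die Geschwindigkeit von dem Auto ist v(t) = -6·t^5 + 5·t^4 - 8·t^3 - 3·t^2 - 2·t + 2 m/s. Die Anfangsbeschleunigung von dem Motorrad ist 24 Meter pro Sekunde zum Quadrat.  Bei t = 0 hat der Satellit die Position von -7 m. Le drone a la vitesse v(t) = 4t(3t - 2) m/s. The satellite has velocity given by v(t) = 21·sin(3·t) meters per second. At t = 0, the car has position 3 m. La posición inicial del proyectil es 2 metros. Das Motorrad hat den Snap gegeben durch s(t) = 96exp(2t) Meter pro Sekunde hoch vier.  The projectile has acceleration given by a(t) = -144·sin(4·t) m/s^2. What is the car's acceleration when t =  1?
To solve this, we need to take 1 derivative of our velocity equation v(t) = -6·t^5 + 5·t^4 - 8·t^3 - 3·t^2 - 2·t + 2. Differentiating velocity, we get acceleration: a(t) = -30·t^4 + 20·t^3 - 24·t^2 - 6·t - 2. Using a(t) = -30·t^4 + 20·t^3 - 24·t^2 - 6·t - 2 and substituting t = 1, we find a = -42.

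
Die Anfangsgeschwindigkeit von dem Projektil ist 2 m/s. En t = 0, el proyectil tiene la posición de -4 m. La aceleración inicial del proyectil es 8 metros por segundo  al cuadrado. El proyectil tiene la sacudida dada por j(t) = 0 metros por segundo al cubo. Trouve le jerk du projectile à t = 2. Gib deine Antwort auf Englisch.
From the given jerk equation j(t) = 0, we substitute t = 2 to get j = 0.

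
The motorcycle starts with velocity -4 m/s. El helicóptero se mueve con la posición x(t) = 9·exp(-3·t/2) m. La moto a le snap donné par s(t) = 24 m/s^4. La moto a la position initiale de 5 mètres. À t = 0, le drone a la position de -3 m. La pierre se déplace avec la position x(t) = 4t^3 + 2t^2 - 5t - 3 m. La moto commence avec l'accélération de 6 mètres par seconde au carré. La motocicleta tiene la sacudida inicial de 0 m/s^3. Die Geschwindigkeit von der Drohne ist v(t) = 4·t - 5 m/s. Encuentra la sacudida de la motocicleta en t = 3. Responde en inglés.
Starting from snap s(t) = 24, we take 1 antiderivative. Finding the integral of s(t) and using j(0) = 0: j(t) = 24·t. Using j(t) = 24·t and substituting t = 3, we find j = 72.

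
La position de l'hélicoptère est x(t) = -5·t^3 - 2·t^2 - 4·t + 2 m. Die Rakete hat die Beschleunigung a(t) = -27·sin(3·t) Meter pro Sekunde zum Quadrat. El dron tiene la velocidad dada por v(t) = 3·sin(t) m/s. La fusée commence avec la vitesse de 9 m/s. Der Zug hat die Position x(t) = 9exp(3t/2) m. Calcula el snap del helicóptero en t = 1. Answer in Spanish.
Para resolver esto, necesitamos tomar 4 derivadas de nuestra ecuación de la posición x(t) = -5·t^3 - 2·t^2 - 4·t + 2. La derivada de la posición da la velocidad: v(t) = -15·t^2 - 4·t - 4. Derivando la velocidad, obtenemos la aceleración: a(t) = -30·t - 4. Derivando la aceleración, obtenemos la sacudida: j(t) = -30. La derivada de la sacudida da el snap: s(t) = 0. Usando s(t) = 0 y sustituyendo t = 1, encontramos s = 0.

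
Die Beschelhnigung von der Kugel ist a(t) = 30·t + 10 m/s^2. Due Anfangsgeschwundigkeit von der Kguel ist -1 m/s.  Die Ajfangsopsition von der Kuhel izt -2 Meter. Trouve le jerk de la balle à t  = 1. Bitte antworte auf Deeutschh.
Um dies zu lösen, müssen wir 1 Ableitung unserer Gleichung für die Beschleunigung a(t) = 30·t + 10 nehmen. Die Ableitung von der Beschleunigung ergibt den Ruck: j(t) = 30. Mit j(t) = 30 und Einsetzen von t = 1, finden wir j = 30.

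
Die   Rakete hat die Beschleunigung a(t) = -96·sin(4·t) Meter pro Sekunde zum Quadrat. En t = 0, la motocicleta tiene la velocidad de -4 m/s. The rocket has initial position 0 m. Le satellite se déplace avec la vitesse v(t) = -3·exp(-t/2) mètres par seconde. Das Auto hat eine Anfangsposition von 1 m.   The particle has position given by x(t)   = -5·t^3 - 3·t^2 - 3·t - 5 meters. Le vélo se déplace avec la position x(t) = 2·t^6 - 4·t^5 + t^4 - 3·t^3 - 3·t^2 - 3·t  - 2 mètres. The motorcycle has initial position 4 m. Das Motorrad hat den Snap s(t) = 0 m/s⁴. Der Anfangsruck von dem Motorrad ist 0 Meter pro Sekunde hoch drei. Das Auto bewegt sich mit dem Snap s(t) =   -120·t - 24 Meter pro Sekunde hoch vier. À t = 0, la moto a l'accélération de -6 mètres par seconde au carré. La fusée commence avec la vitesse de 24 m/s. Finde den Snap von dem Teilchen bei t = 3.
Wir müssen unsere Gleichung für die Position x(t) = -5·t^3 - 3·t^2 - 3·t - 5 4-mal ableiten. Mit d/dt von x(t) finden wir v(t) = -15·t^2 - 6·t - 3. Durch Ableiten von der Geschwindigkeit erhalten wir die Beschleunigung: a(t) = -30·t - 6. Mit d/dt von a(t) finden wir j(t) = -30. Durch Ableiten von dem Ruck erhalten wir den Snap: s(t) = 0. Wir haben den Snap s(t) = 0. Durch Einsetzen von t = 3: s(3) = 0.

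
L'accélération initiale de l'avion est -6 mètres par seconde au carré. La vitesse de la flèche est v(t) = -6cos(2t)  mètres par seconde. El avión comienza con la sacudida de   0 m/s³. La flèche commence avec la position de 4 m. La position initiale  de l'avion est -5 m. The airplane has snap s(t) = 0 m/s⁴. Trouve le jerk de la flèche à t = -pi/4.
Nous devons dériver notre équation de la vitesse v(t) = -6·cos(2·t) 2 fois. En prenant d/dt de v(t), nous trouvons a(t) = 12·sin(2·t). En prenant d/dt de a(t), nous trouvons j(t) = 24·cos(2·t). En utilisant j(t) = 24·cos(2·t) et en substituant t = -pi/4, nous trouvons j = 0.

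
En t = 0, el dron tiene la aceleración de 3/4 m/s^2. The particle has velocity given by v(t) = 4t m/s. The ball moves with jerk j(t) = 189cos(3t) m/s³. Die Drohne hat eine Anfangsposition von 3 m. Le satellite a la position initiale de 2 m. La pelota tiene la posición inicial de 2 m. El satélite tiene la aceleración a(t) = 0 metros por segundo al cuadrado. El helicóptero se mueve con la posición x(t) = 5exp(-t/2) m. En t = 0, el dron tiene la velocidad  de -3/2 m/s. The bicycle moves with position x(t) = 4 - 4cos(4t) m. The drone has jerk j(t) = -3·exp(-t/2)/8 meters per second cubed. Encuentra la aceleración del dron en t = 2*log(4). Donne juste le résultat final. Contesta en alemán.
a(2*log(4)) = 3/16.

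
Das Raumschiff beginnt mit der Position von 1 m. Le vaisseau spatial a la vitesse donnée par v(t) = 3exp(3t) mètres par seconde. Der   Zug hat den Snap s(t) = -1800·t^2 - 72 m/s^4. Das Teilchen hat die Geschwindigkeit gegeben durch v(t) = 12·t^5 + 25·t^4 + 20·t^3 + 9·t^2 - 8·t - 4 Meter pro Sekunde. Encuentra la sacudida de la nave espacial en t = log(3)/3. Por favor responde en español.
Partiendo de la velocidad v(t) = 3·exp(3·t), tomamos 2 derivadas. Tomando d/dt de v(t), encontramos a(t) = 9·exp(3·t). Derivando la aceleración, obtenemos la sacudida: j(t) = 27·exp(3·t). Usando j(t) = 27·exp(3·t) y sustituyendo t = log(3)/3, encontramos j = 81.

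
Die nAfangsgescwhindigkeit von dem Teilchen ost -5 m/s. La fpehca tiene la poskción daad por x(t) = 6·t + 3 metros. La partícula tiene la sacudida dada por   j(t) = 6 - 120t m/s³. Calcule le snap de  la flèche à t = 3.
Nous devons dériver notre équation de la position x(t) = 6·t + 3 4 fois. La dérivée de la position donne la vitesse: v(t) = 6. En prenant d/dt de v(t), nous trouvons a(t) = 0. La dérivée de l'accélération donne le jerk: j(t) = 0. En dérivant le jerk, nous obtenons le snap: s(t) = 0. De l'équation du snap s(t) = 0, nous substituons t = 3 pour obtenir s = 0.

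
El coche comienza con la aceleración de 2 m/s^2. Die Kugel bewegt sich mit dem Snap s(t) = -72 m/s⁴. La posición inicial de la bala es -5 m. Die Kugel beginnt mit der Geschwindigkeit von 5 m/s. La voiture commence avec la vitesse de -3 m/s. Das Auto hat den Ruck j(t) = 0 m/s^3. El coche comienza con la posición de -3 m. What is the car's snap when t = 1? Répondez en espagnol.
Para resolver esto, necesitamos tomar 1 derivada de nuestra ecuación de la sacudida j(t) = 0. La derivada de la sacudida da el snap: s(t) = 0. Usando s(t) = 0 y sustituyendo t = 1, encontramos s = 0.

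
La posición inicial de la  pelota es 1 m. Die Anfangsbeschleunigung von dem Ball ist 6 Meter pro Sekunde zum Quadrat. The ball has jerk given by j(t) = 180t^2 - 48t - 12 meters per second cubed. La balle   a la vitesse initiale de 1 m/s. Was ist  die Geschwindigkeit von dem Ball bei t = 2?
Wir müssen unsere Gleichung für den Ruck j(t) = 180·t^2 - 48·t - 12 2-mal integrieren. Mit ∫j(t)dt und Anwendung von a(0) = 6, finden wir a(t) = 60·t^3 - 24·t^2 - 12·t + 6. Die Stammfunktion von der Beschleunigung, mit v(0) = 1, ergibt die Geschwindigkeit: v(t) = 15·t^4 - 8·t^3 - 6·t^2 + 6·t + 1. Wir haben die Geschwindigkeit v(t) = 15·t^4 - 8·t^3 - 6·t^2 + 6·t + 1. Durch Einsetzen von t = 2: v(2) = 165.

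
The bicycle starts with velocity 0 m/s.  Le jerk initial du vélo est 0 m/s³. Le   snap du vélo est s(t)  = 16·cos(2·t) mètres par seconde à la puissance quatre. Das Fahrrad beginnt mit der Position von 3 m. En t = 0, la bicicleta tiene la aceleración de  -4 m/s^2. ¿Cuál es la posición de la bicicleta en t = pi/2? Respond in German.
Wir müssen das Integral unserer Gleichung für den Snap s(t) = 16·cos(2·t) 4-mal finden. Durch Integration von dem Snap und Verwendung der Anfangsbedingung j(0) = 0, erhalten wir j(t) = 8·sin(2·t). Durch Integration von dem Ruck und Verwendung der Anfangsbedingung a(0) = -4, erhalten wir a(t) = -4·cos(2·t). Die Stammfunktion von der Beschleunigung ist die Geschwindigkeit. Mit v(0) = 0 erhalten wir v(t) = -2·sin(2·t). Mit ∫v(t)dt und Anwendung von x(0) = 3, finden wir x(t) = cos(2·t) + 2. Wir haben die Position x(t) = cos(2·t) + 2. Durch Einsetzen von t = pi/2: x(pi/2) = 1.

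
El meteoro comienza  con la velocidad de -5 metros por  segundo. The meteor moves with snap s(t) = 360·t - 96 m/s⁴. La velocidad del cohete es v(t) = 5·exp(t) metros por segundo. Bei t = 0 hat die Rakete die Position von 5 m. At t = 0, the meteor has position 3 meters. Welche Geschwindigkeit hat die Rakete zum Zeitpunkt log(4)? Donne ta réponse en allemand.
Wir haben die Geschwindigkeit v(t) = 5·exp(t). Durch Einsetzen von t = log(4): v(log(4)) = 20.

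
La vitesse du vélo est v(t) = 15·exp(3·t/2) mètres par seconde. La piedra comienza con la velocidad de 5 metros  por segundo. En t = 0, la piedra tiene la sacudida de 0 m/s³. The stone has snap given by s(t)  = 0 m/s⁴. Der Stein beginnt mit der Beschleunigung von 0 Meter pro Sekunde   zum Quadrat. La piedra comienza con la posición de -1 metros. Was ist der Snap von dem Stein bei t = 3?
Mit s(t) = 0 und Einsetzen von t = 3, finden wir s = 0.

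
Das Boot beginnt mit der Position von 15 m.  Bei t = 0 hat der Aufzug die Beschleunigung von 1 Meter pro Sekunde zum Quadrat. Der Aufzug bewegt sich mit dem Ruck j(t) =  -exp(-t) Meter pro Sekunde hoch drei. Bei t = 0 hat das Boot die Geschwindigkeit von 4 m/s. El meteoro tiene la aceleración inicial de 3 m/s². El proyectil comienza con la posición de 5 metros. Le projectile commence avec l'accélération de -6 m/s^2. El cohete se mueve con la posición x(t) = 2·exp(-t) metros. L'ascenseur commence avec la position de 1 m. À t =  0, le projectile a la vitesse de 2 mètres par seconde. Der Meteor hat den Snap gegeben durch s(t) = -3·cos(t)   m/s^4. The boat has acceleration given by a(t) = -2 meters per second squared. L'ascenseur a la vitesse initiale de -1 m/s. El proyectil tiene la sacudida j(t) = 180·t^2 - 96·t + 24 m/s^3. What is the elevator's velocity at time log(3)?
Starting from jerk j(t) = -exp(-t), we take 2 antiderivatives. The integral of jerk, with a(0) = 1, gives acceleration: a(t) = exp(-t). The antiderivative of acceleration, with v(0) = -1, gives velocity: v(t) = -exp(-t). We have velocity v(t) = -exp(-t). Substituting t = log(3): v(log(3)) = -1/3.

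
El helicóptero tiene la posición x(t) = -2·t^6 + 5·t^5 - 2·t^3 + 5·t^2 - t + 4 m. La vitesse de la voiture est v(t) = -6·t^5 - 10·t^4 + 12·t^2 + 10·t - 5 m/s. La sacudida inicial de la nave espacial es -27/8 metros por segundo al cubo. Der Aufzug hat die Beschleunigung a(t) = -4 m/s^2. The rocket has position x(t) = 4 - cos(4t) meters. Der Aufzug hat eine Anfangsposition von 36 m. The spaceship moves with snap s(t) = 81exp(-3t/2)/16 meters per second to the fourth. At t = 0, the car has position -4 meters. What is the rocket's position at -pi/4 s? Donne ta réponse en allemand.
Aus der Gleichung für die Position x(t) = 4 - cos(4·t), setzen wir t = -pi/4 ein und erhalten x = 5.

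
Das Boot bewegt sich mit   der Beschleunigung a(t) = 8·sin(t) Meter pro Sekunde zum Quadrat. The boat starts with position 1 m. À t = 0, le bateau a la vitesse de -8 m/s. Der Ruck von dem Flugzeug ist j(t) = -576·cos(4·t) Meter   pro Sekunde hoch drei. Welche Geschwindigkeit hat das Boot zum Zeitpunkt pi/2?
Ausgehend von der Beschleunigung a(t) = 8·sin(t), nehmen wir 1 Stammfunktion. Die Stammfunktion von der Beschleunigung ist die Geschwindigkeit. Mit v(0) = -8 erhalten wir v(t) = -8·cos(t). Mit v(t) = -8·cos(t) und Einsetzen von t = pi/2, finden wir v = 0.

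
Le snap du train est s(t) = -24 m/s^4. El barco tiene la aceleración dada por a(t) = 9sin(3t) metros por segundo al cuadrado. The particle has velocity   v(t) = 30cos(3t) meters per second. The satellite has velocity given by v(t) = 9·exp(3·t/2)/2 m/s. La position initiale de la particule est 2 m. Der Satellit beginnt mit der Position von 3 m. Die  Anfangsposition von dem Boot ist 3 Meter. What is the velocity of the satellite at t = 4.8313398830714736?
From the given velocity equation v(t) = 9·exp(3·t/2)/2, we substitute t = 4.8313398830714736 to get v = 6317.55295427221.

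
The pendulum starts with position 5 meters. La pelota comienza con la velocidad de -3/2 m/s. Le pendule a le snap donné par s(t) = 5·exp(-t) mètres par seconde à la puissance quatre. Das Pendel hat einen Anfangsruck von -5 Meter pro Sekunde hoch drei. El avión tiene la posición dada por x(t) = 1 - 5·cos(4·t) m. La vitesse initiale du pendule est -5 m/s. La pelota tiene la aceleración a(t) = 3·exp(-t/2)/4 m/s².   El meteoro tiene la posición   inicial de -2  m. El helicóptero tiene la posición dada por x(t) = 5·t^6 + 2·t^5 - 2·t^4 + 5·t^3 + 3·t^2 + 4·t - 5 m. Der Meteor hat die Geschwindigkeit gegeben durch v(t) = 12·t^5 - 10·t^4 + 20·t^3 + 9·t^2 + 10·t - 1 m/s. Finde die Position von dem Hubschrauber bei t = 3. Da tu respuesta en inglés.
Using x(t) = 5·t^6 + 2·t^5 - 2·t^4 + 5·t^3 + 3·t^2 + 4·t - 5 and substituting t = 3, we find x = 4138.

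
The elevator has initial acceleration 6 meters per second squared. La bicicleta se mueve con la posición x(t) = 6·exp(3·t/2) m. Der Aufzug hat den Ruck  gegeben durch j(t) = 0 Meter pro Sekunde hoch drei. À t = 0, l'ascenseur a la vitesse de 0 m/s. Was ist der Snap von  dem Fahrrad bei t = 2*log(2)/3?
Um dies zu lösen, müssen wir 4 Ableitungen unserer Gleichung für die Position x(t) = 6·exp(3·t/2) nehmen. Durch Ableiten von der Position erhalten wir die Geschwindigkeit: v(t) = 9·exp(3·t/2). Mit d/dt von v(t) finden wir a(t) = 27·exp(3·t/2)/2. Durch Ableiten von der Beschleunigung erhalten wir den Ruck: j(t) = 81·exp(3·t/2)/4. Mit d/dt von j(t) finden wir s(t) = 243·exp(3·t/2)/8. Aus der Gleichung für den Snap s(t) = 243·exp(3·t/2)/8, setzen wir t = 2*log(2)/3 ein und erhalten s = 243/4.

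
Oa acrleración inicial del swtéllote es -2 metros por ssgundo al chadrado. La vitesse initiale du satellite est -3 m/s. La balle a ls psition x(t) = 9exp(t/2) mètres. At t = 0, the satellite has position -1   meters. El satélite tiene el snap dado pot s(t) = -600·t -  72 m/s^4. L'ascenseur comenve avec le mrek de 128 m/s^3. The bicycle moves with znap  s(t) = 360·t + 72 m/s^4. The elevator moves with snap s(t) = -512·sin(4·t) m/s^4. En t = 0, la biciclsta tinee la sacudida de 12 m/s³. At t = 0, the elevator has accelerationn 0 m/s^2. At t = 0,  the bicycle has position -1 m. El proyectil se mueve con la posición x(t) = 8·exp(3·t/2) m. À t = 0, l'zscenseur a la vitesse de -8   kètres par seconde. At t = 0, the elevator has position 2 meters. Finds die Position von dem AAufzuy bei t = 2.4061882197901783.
Ausgehend von dem Snap s(t) = -512·sin(4·t), nehmen wir 4 Integrale. Mit ∫s(t)dt und Anwendung von j(0) = 128, finden wir j(t) = 128·cos(4·t). Durch Integration von dem Ruck und Verwendung der Anfangsbedingung a(0) = 0, erhalten wir a(t) = 32·sin(4·t). Die Stammfunktion von der Beschleunigung, mit v(0) = -8, ergibt die Geschwindigkeit: v(t) = -8·cos(4·t). Mit ∫v(t)dt und Anwendung von x(0) = 2, finden wir x(t) = 2 - 2·sin(4·t). Aus der Gleichung für die Position x(t) = 2 - 2·sin(4·t), setzen wir t = 2.4061882197901783 ein und erhalten x = 2.39728949817240.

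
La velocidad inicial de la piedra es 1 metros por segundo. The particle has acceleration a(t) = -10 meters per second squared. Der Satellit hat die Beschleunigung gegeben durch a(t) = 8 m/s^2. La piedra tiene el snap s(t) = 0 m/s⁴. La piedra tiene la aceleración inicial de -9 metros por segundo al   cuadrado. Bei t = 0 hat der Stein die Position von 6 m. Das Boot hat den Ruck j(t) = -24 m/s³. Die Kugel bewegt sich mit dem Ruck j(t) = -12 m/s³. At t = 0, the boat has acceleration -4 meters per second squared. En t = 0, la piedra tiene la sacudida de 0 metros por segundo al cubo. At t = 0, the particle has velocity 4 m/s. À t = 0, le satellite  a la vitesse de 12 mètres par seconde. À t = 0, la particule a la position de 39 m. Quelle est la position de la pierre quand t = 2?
En partant du snap s(t) = 0, nous prenons 4 primitives. En intégrant le snap et en utilisant la condition initiale j(0) = 0, nous obtenons j(t) = 0. En intégrant le jerk et en utilisant la condition initiale a(0) = -9, nous obtenons a(t) = -9. En prenant ∫a(t)dt et en appliquant v(0) = 1, nous trouvons v(t) = 1 - 9·t. La primitive de la vitesse est la position. En utilisant x(0) = 6, nous obtenons x(t) = -9·t^2/2 + t + 6. De l'équation de la position x(t) = -9·t^2/2 + t + 6, nous substituons t = 2 pour obtenir x = -10.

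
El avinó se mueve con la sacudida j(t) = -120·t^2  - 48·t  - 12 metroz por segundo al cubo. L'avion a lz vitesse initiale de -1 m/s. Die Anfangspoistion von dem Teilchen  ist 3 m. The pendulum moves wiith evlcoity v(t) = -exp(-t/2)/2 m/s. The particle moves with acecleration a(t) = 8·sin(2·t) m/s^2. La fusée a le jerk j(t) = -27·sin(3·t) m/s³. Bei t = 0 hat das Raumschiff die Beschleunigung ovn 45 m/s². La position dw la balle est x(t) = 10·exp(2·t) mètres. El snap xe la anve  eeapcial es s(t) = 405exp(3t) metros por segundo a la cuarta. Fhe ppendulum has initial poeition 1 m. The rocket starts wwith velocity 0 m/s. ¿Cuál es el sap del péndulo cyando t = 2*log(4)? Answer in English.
We must differentiate our velocity equation v(t) = -exp(-t/2)/2 3 times. The derivative of velocity gives acceleration: a(t) = exp(-t/2)/4. Differentiating acceleration, we get jerk: j(t) = -exp(-t/2)/8. Taking d/dt of j(t), we find s(t) = exp(-t/2)/16. Using s(t) = exp(-t/2)/16 and substituting t = 2*log(4), we find s = 1/64.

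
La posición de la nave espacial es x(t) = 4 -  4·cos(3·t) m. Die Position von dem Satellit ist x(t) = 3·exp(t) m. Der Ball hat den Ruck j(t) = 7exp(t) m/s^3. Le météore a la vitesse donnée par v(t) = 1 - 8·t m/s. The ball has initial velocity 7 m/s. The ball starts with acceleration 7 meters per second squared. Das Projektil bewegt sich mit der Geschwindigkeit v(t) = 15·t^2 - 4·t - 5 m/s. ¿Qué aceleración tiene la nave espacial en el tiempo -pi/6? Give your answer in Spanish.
Partiendo de la posición x(t) = 4 - 4·cos(3·t), tomamos 2 derivadas. Derivando la posición, obtenemos la velocidad: v(t) = 12·sin(3·t). La derivada de la velocidad da la aceleración: a(t) = 36·cos(3·t). De la ecuación de la aceleración a(t) = 36·cos(3·t), sustituimos t = -pi/6 para obtener a = 0.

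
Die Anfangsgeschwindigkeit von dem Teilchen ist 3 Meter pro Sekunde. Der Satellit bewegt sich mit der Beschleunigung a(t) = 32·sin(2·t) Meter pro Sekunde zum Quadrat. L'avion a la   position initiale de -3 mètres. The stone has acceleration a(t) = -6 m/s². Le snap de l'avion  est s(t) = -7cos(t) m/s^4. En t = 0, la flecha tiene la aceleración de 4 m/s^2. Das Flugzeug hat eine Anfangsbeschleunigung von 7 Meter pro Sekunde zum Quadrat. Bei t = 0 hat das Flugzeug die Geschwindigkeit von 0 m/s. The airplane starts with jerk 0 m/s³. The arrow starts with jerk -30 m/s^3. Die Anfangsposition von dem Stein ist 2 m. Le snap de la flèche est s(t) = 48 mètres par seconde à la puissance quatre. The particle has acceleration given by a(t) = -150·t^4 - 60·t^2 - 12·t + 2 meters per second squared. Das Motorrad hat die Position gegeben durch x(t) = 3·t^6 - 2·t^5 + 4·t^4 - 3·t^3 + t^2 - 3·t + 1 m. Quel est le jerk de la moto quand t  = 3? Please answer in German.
Ausgehend von der Position x(t) = 3·t^6 - 2·t^5 + 4·t^4 - 3·t^3 + t^2 - 3·t + 1, nehmen wir 3 Ableitungen. Durch Ableiten von der Position erhalten wir die Geschwindigkeit: v(t) = 18·t^5 - 10·t^4 + 16·t^3 - 9·t^2 + 2·t - 3. Durch Ableiten von der Geschwindigkeit erhalten wir die Beschleunigung: a(t) = 90·t^4 - 40·t^3 + 48·t^2 - 18·t + 2. Die Ableitung von der Beschleunigung ergibt den Ruck: j(t) = 360·t^3 - 120·t^2 + 96·t - 18. Mit j(t) = 360·t^3 - 120·t^2 + 96·t - 18 und Einsetzen von t = 3, finden wir j = 8910.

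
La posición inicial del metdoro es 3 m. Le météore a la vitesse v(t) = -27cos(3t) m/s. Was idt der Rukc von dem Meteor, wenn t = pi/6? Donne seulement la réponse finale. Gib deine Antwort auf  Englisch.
The answer is 0.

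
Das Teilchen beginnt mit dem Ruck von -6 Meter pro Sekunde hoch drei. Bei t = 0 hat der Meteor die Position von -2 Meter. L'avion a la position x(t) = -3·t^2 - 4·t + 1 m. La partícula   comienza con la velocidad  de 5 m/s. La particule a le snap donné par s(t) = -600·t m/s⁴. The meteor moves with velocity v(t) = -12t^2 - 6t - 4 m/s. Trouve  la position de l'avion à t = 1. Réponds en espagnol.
De la ecuación de la posición x(t) = -3·t^2 - 4·t + 1, sustituimos t = 1 para obtener x = -6.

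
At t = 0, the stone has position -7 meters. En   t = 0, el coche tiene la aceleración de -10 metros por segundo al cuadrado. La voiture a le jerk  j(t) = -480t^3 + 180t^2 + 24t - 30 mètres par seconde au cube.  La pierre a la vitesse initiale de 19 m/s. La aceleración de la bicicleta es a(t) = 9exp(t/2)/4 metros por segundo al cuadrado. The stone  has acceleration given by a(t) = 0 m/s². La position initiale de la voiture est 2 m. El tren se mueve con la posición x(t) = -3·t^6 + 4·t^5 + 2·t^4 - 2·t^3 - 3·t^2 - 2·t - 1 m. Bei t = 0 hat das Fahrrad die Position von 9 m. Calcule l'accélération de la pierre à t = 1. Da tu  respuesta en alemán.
Aus der Gleichung für die Beschleunigung a(t) = 0, setzen wir t = 1 ein und erhalten a = 0.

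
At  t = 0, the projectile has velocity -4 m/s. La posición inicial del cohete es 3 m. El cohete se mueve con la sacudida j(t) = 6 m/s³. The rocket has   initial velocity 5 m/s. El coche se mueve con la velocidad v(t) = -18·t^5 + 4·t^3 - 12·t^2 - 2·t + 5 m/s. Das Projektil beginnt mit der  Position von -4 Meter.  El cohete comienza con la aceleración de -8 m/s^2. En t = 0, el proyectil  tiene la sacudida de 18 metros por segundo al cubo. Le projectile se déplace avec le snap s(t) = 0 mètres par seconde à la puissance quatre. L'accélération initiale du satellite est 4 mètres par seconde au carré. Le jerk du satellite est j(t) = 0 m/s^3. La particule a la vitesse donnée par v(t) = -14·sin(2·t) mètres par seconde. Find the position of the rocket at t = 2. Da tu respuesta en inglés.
We need to integrate our jerk equation j(t) = 6 3 times. Finding the integral of j(t) and using a(0) = -8: a(t) = 6·t - 8. Finding the integral of a(t) and using v(0) = 5: v(t) = 3·t^2 - 8·t + 5. The integral of velocity is position. Using x(0) = 3, we get x(t) = t^3 - 4·t^2 + 5·t + 3. We have position x(t) = t^3 - 4·t^2 + 5·t + 3. Substituting t = 2: x(2) = 5.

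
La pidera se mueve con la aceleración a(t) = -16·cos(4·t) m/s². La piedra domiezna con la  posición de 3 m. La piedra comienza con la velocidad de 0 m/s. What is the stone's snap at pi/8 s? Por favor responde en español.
Debemos derivar nuestra ecuación de la aceleración a(t) = -16·cos(4·t) 2 veces. La derivada de la aceleración da la sacudida: j(t) = 64·sin(4·t). Tomando d/dt de j(t), encontramos s(t) = 256·cos(4·t). Tenemos el snap s(t) = 256·cos(4·t). Sustituyendo t = pi/8: s(pi/8) = 0.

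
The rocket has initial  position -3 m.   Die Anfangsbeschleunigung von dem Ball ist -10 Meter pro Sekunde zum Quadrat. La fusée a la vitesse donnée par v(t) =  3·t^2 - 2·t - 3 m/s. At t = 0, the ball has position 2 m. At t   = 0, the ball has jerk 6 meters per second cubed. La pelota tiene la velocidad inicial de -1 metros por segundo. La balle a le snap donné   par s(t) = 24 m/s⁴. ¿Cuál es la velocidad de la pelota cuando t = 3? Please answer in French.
Pour résoudre ceci, nous devons prendre 3 primitives de notre équation du snap s(t) = 24. En prenant ∫s(t)dt et en appliquant j(0) = 6, nous trouvons j(t) = 24·t + 6. En prenant ∫j(t)dt et en appliquant a(0) = -10, nous trouvons a(t) = 12·t^2 + 6·t - 10. L'intégrale de l'accélération, avec v(0) = -1, donne la vitesse: v(t) = 4·t^3 + 3·t^2 - 10·t - 1. De l'équation de la vitesse v(t) = 4·t^3 + 3·t^2 - 10·t - 1, nous substituons t = 3 pour obtenir v = 104.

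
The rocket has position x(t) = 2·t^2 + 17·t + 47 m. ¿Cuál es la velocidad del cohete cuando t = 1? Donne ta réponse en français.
Pour résoudre ceci, nous devons prendre 1 dérivée de notre équation de la position x(t) = 2·t^2 + 17·t + 47. La dérivée de la position donne la vitesse: v(t) = 4·t + 17. Nous avons la vitesse v(t) = 4·t + 17. En substituant t = 1: v(1) = 21.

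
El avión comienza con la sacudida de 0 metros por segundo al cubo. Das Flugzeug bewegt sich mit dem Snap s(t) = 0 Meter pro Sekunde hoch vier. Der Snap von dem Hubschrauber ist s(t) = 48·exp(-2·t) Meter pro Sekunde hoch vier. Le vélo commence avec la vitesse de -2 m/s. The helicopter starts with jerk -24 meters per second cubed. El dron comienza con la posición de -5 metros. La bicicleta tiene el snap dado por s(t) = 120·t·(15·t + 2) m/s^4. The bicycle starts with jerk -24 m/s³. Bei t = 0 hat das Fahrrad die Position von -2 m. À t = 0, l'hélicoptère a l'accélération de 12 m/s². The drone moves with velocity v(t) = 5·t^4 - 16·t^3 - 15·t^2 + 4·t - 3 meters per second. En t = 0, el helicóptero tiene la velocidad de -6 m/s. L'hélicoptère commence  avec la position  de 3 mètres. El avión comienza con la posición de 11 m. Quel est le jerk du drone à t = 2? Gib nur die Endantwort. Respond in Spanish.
La respuesta es 18.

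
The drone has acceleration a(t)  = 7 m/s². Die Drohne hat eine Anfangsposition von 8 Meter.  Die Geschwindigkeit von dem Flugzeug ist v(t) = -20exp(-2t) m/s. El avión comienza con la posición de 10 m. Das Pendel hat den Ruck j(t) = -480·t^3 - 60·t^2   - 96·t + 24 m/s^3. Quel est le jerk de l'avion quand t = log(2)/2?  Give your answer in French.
En partant de la vitesse v(t) = -20·exp(-2·t), nous prenons 2 dérivées. En dérivant la vitesse, nous obtenons l'accélération: a(t) = 40·exp(-2·t). En prenant d/dt de a(t), nous trouvons j(t) = -80·exp(-2·t). En utilisant j(t) = -80·exp(-2·t) et en substituant t = log(2)/2, nous trouvons j = -40.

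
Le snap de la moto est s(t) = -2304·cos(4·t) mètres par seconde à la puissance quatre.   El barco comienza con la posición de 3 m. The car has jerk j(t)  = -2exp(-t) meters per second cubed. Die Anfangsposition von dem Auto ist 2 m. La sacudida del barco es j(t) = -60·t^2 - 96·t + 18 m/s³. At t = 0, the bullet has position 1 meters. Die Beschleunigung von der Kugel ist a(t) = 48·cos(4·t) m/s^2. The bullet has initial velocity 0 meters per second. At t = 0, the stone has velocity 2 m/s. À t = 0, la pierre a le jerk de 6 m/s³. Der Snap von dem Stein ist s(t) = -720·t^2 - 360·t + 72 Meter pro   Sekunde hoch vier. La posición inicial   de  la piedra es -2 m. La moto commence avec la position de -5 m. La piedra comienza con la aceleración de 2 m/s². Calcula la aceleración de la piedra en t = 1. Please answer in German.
Wir müssen das Integral unserer Gleichung für den Snap s(t) = -720·t^2 - 360·t + 72 2-mal finden. Die Stammfunktion von dem Snap, mit j(0) = 6, ergibt den Ruck: j(t) = -240·t^3 - 180·t^2 + 72·t + 6. Durch Integration von dem Ruck und Verwendung der Anfangsbedingung a(0) = 2, erhalten wir a(t) = -60·t^4 - 60·t^3 + 36·t^2 + 6·t + 2. Wir haben die Beschleunigung a(t) = -60·t^4 - 60·t^3 + 36·t^2 + 6·t + 2. Durch Einsetzen von t = 1: a(1) = -76.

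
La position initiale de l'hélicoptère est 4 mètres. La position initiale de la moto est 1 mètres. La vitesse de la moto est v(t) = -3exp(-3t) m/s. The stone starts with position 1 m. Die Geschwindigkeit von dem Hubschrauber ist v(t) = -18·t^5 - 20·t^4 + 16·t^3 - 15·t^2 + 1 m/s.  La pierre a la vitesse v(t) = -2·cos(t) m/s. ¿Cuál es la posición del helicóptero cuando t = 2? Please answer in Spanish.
Necesitamos integrar nuestra ecuación de la velocidad v(t) = -18·t^5 - 20·t^4 + 16·t^3 - 15·t^2 + 1 1 vez. La integral de la velocidad es la posición. Usando x(0) = 4, obtenemos x(t) = -3·t^6 - 4·t^5 + 4·t^4 - 5·t^3 + t + 4. De la ecuación de la posición x(t) = -3·t^6 - 4·t^5 + 4·t^4 - 5·t^3 + t + 4, sustituimos t = 2 para obtener x = -290.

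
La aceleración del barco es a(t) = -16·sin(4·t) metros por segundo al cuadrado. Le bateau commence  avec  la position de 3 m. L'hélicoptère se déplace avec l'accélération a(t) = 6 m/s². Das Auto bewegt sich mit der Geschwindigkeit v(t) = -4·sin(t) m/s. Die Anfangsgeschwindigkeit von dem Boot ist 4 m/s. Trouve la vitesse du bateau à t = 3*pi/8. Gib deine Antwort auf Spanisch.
Necesitamos integrar nuestra ecuación de la aceleración a(t) = -16·sin(4·t) 1 vez. La antiderivada de la aceleración es la velocidad. Usando v(0) = 4, obtenemos v(t) = 4·cos(4·t). Tenemos la velocidad v(t) = 4·cos(4·t). Sustituyendo t = 3*pi/8: v(3*pi/8) = 0.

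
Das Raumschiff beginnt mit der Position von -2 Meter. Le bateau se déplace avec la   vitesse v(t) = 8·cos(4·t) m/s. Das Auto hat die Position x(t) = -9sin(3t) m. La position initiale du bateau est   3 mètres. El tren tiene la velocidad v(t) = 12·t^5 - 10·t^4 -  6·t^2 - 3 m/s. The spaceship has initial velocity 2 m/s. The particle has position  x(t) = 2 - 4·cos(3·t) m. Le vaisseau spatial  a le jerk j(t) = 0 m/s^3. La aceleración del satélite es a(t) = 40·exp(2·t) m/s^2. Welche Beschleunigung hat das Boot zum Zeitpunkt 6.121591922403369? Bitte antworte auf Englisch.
We must differentiate our velocity equation v(t) = 8·cos(4·t) 1 time. Differentiating velocity, we get acceleration: a(t) = -32·sin(4·t). From the given acceleration equation a(t) = -32·sin(4·t), we substitute t = 6.121591922403369 to get a = 19.2734549066944.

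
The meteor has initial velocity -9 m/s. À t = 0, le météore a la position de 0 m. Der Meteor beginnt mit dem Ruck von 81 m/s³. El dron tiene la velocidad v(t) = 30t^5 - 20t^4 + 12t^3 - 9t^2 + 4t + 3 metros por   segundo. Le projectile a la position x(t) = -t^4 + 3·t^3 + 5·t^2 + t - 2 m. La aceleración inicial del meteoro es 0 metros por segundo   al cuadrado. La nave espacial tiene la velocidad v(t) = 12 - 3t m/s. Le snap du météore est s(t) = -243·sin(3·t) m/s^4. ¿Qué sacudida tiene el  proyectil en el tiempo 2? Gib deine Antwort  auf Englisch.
Starting from position x(t) = -t^4 + 3·t^3 + 5·t^2 + t - 2, we take 3 derivatives. Differentiating position, we get velocity: v(t) = -4·t^3 + 9·t^2 + 10·t + 1. The derivative of velocity gives acceleration: a(t) = -12·t^2 + 18·t + 10. Taking d/dt of a(t), we find j(t) = 18 - 24·t. Using j(t) = 18 - 24·t and substituting t = 2, we find j = -30.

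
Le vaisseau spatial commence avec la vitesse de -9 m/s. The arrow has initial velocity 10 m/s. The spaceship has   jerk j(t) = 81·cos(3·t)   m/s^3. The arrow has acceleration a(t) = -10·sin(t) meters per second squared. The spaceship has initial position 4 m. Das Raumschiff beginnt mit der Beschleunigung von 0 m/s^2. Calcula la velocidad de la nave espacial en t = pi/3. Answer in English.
We need to integrate our jerk equation j(t) = 81·cos(3·t) 2 times. The antiderivative of jerk is acceleration. Using a(0) = 0, we get a(t) = 27·sin(3·t). Finding the antiderivative of a(t) and using v(0) = -9: v(t) = -9·cos(3·t). We have velocity v(t) = -9·cos(3·t). Substituting t = pi/3: v(pi/3) = 9.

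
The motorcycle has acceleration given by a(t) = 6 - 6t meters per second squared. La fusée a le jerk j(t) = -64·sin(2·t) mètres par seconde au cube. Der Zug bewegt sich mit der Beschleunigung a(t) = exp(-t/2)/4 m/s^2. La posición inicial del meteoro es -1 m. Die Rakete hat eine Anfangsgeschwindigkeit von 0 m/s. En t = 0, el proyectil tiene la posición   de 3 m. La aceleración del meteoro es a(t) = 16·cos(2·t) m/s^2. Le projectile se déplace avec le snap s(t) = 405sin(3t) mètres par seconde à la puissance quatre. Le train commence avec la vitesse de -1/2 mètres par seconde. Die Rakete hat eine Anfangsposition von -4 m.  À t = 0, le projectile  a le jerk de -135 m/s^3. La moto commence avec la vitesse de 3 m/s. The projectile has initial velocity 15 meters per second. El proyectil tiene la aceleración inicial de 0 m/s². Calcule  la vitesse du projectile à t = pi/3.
Nous devons trouver la primitive de notre équation du snap s(t) = 405·sin(3·t) 3 fois. En intégrant le snap et en utilisant la condition initiale j(0) = -135, nous obtenons j(t) = -135·cos(3·t). La primitive du jerk est l'accélération. En utilisant a(0) = 0, nous obtenons a(t) = -45·sin(3·t). L'intégrale de l'accélération est la vitesse. En utilisant v(0) = 15, nous obtenons v(t) = 15·cos(3·t). En utilisant v(t) = 15·cos(3·t) et en substituant t = pi/3, nous trouvons v = -15.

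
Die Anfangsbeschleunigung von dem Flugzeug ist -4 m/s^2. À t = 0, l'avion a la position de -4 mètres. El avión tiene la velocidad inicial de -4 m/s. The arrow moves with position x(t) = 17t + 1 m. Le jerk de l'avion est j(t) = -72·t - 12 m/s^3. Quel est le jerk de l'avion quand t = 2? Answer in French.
Nous avons le jerk j(t) = -72·t - 12. En substituant t = 2: j(2) = -156.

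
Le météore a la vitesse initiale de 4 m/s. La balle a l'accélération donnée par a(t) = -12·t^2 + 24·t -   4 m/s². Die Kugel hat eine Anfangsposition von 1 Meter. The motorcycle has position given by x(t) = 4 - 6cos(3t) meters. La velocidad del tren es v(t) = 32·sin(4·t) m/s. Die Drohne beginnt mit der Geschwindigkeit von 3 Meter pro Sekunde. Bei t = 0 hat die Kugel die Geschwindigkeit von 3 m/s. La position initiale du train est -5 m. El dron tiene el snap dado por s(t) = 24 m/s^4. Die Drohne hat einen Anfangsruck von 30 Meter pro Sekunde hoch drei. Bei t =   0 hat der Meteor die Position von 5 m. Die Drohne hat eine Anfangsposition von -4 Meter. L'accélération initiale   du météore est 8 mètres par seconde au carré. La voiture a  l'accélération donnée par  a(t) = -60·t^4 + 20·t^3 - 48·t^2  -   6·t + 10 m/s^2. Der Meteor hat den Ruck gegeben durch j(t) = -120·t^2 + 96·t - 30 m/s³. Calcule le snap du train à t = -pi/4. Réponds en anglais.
Starting from velocity v(t) = 32·sin(4·t), we take 3 derivatives. Taking d/dt of v(t), we find a(t) = 128·cos(4·t). Taking d/dt of a(t), we find j(t) = -512·sin(4·t). Differentiating jerk, we get snap: s(t) = -2048·cos(4·t). From the given snap equation s(t) = -2048·cos(4·t), we substitute t = -pi/4 to get s = 2048.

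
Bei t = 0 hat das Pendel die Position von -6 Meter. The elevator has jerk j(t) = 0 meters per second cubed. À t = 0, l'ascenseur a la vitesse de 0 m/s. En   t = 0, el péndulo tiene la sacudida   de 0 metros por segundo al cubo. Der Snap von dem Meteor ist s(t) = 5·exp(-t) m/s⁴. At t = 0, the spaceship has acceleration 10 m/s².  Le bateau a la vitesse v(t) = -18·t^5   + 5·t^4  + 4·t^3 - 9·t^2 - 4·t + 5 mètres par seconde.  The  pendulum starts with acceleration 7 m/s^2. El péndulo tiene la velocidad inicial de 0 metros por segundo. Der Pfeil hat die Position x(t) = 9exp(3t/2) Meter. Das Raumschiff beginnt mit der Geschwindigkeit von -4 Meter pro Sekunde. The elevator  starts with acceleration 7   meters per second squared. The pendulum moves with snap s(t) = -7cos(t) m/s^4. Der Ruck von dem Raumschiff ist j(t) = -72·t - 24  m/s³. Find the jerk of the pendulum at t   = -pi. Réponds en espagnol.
Necesitamos integrar nuestra ecuación del snap s(t) = -7·cos(t) 1 vez. Tomando ∫s(t)dt y aplicando j(0) = 0, encontramos j(t) = -7·sin(t). Tenemos la sacudida j(t) = -7·sin(t). Sustituyendo t = -pi: j(-pi) = 0.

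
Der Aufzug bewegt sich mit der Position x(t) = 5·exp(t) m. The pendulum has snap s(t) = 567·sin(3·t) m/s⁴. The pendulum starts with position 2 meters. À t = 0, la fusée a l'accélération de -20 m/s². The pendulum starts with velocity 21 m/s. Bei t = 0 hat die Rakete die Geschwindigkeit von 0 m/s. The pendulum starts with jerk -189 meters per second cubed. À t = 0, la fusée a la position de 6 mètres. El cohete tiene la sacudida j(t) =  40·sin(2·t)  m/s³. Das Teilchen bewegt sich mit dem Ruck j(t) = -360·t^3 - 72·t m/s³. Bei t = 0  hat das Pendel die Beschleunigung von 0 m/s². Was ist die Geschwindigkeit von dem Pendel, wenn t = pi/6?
Ausgehend von dem Snap s(t) = 567·sin(3·t), nehmen wir 3 Stammfunktionen. Mit ∫s(t)dt und Anwendung von j(0) = -189, finden wir j(t) = -189·cos(3·t). Durch Integration von dem Ruck und Verwendung der Anfangsbedingung a(0) = 0, erhalten wir a(t) = -63·sin(3·t). Das Integral von der Beschleunigung, mit v(0) = 21, ergibt die Geschwindigkeit: v(t) = 21·cos(3·t). Aus der Gleichung für die Geschwindigkeit v(t) = 21·cos(3·t), setzen wir t = pi/6 ein und erhalten v = 0.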